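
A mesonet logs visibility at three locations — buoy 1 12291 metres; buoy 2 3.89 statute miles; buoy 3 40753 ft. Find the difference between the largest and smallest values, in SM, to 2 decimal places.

3.83 SM

buoy 1: 12291 m = 7.6373 SM.
buoy 3: 40753 ft = 7.7184 SM.
Spread: 7.7184 − 3.8900 = 3.83 SM.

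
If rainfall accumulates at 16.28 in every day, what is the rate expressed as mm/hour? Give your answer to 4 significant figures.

16.28 in/day × 25.4 mm/in × 0.0416667 day/hour = 17.23 mm/hour.

17.23 mm/hour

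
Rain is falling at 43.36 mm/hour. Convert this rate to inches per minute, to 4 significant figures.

0.02845 in/minute

43.36 mm/hour × 0.0393701 in/mm × 0.0166667 hour/minute = 0.02845 in/minute.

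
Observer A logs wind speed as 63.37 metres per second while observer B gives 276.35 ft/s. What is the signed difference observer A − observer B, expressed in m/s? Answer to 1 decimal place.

observer B: 276.35 ft/s = 84.231 m/s.
Difference: 63.370 − 84.231 = -20.9 m/s.

-20.9 m/s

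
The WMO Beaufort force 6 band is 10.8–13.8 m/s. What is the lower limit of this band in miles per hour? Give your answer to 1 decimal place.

10.8–13.8 m/s × 2.237 = 24.2–30.9 mph.

24.2 mph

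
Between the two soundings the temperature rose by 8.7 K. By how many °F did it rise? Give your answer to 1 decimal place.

A change of 1 °C equals a change of 1.8 °F: Δ°F = 8.7 × 1.8 = 15.7 °F.

15.7 °F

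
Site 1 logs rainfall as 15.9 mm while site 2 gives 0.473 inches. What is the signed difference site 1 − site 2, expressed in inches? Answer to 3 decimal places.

0.153 in

site 1: 15.9 mm = 0.62598 in.
Difference: 0.62598 − 0.47300 = 0.153 in.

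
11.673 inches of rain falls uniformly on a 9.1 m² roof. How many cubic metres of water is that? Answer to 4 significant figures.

2.698 cubic metres

Depth: 11.673 in × 25.4 = 296.4942 mm.
1 mm over 1 m² is 1 L, so volume = 296.4942 × 9.1 = 2698.0972 L = 2.698 m³.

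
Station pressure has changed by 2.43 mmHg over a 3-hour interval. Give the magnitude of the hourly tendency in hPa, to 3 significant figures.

1.08 hPa per hour

2.43 mmHg / 3 h × 1.33322 hPa/mmHg = 1.08 hPa/h.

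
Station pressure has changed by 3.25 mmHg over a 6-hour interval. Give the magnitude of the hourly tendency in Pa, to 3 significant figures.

72.2 Pa per hour

3.25 mmHg / 6 h × 133.322 Pa/mmHg = 72.2 Pa/h.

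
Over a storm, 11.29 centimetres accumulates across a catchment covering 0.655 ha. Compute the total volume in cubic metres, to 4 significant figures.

Depth: 11.29 cm × 10 = 112.9 mm.
Area: 0.655 ha = 6550 m².
1 mm over 1 m² is 1 L, so volume = 112.9 × 6550 = 739495 L = 739.5 m³.

739.5 cubic metres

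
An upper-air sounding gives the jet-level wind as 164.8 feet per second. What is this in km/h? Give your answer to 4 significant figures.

180.8 km/h

1 ft/s = 1.09728 km/h, so 164.8 × 1.09728 = 180.8 km/h.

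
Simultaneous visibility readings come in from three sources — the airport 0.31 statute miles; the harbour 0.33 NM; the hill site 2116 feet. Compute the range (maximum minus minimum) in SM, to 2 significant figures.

the harbour: 0.33 nmi = 0.37976 SM.
the hill site: 2116 ft = 0.40076 SM.
Spread: 0.40076 − 0.31000 = 0.091 SM.

0.091 SM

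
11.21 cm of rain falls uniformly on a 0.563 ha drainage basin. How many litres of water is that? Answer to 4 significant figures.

631100 litres

Depth: 11.21 cm × 10 = 112.1 mm.
Area: 0.563 ha = 5630 m².
1 mm over 1 m² is 1 L, so volume = 112.1 × 5630 = 631123 L ≈ 631100 L.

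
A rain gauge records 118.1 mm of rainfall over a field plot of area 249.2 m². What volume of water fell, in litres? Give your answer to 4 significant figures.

1 mm over 1 m² is 1 L, so volume = 118.1 × 249.2 = 29430.52 L ≈ 29430 L.

29430 litres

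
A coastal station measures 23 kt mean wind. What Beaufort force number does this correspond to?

23 kt lies in the Beaufort 6 band (strong breeze, 22–27 kt).

Beaufort force 6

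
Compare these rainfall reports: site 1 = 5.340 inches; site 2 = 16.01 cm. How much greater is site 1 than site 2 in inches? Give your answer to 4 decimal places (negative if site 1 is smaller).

-0.9631 in

site 2: 16.01 cm = 6.3031496 in.
Difference: 5.3400000 − 6.3031496 = -0.9631 in.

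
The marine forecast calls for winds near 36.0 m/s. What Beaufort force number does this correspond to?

Beaufort force 12

36.0 m/s lies in the Beaufort 12 band (hurricane force, ≥32.7 m/s).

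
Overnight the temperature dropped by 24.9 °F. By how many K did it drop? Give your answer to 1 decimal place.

Converting a difference, only the 9/5 scale factor applies: ΔK = 24.9 × 0.5556 = 13.8 K.

13.8 K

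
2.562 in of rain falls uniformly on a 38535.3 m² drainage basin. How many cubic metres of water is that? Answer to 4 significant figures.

2508 cubic metres

Depth: 2.562 in × 25.4 = 65.0748 mm.
1 mm over 1 m² is 1 L, so volume = 65.0748 × 38535.3 = 2507676.9 L = 2508 m³.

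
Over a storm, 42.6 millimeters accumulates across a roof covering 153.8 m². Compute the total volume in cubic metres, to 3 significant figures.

1 mm over 1 m² is 1 L, so volume = 42.6 × 153.8 = 6551.88 L = 6.55 m³.

6.55 cubic metres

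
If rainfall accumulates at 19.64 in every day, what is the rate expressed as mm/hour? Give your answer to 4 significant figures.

20.79 mm/hour

19.64 in/day × 25.4 mm/in × 0.0416667 day/hour = 20.79 mm/hour.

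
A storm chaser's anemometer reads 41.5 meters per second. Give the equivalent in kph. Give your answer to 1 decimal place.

149.4 km/h

1 m/s = 3.6 km/h, so 41.5 × 3.6 = 149.4 km/h.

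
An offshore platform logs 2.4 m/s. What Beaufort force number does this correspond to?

Beaufort force 2

2.4 m/s lies in the Beaufort 2 band (light breeze, 1.6–3.3 m/s).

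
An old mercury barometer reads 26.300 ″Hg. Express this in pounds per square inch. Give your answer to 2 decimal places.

12.92 psi

1 inHg = 0.491154 psi, so 26.300 × 0.491154 = 12.92 psi.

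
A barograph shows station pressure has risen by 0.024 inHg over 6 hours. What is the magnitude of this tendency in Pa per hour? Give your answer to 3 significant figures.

0.024 inHg / 6 h × 3386.39 Pa/inHg = 13.5 Pa/h.

13.5 Pa per hour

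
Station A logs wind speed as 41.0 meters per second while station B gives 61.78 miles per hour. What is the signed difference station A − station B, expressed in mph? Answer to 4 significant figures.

station A: 41.0 m/s = 91.7144 mph.
Difference: 91.7144 − 61.7800 = 29.93 mph.

29.93 mph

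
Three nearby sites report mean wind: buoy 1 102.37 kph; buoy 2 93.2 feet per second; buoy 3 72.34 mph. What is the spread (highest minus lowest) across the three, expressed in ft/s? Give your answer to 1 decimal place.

12.9 ft/s

buoy 1: 102.37 km/h = 93.294 ft/s.
buoy 3: 72.34 mph = 106.099 ft/s.
Spread: 106.099 − 93.200 = 12.9 ft/s.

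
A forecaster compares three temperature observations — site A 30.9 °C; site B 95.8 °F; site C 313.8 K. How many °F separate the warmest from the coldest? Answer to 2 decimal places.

site B: 95.8 °F = 35.444 °C.
site C: 313.8 K = 40.650 °C.
Spread: 40.650 − 30.900 = 9.750 °C = 17.55 °F.

17.55 °F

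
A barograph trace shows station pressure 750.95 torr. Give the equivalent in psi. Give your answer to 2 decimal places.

1 mmHg = 0.0193368 psi, so 750.95 × 0.0193368 = 14.52 psi.

14.52 psi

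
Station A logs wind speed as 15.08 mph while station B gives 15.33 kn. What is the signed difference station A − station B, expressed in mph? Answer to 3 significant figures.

station B: 15.33 kt = 17.6414 mph.
Difference: 15.0800 − 17.6414 = -2.56 mph.

-2.56 mph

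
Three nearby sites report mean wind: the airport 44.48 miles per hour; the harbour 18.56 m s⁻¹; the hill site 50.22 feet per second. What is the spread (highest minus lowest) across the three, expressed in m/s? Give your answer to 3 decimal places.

4.577 m/s

the airport: 44.48 mph = 19.88434 m/s.
the hill site: 50.22 ft/s = 15.30706 m/s.
Spread: 19.88434 − 15.30706 = 4.577 m/s.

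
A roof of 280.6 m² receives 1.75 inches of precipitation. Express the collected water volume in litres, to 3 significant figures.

12500 litres

Depth: 1.75 in × 25.4 = 44.45 mm.
1 mm over 1 m² is 1 L, so volume = 44.45 × 280.6 = 12472.67 L ≈ 12500 L.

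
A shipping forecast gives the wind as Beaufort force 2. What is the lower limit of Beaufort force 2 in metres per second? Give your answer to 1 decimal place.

1.6 m/s

Beaufort 2 (light breeze) spans 1.6–3.3 m/s.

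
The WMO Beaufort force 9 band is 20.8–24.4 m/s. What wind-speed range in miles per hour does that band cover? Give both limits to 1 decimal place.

20.8–24.4 m/s × 2.237 = 46.5–54.6 mph.

46.5 to 54.6 mph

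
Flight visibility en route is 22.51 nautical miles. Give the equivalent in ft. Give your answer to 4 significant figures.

1 nmi = 6076.12 ft, so 22.51 × 6076.12 = 136800 ft.

136800 ft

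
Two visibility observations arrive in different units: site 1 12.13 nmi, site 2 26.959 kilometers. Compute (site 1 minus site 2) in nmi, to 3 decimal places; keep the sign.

site 2: 26.959 km = 14.55670 nmi.
Difference: 12.13000 − 14.55670 = -2.427 nmi.

-2.427 nmi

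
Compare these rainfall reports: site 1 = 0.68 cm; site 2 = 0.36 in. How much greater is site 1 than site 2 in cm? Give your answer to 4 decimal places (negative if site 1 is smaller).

-0.2344 cm

site 2: 0.36 in = 0.914400 cm.
Difference: 0.680000 − 0.914400 = -0.2344 cm.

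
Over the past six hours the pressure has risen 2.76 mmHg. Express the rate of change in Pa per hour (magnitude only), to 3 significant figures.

61.3 Pa per hour

2.76 mmHg / 6 h × 133.322 Pa/mmHg = 61.3 Pa/h.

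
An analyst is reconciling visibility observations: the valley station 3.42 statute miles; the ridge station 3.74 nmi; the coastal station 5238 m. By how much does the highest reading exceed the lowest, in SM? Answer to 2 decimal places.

1.05 SM

the ridge station: 3.74 nmi = 4.3039 SM.
the coastal station: 5238 m = 3.2547 SM.
Spread: 4.3039 − 3.2547 = 1.05 SM.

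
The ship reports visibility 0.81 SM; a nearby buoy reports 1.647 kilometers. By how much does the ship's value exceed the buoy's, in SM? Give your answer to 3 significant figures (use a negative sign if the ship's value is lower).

the buoy: 1.647 km = 1.02340 SM.
Difference: 0.81000 − 1.02340 = -0.213 SM.

-0.213 SM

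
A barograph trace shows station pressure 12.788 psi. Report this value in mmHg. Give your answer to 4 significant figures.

661.3 mmHg

1 psi = 51.7149 mmHg, so 12.788 × 51.7149 = 661.3 mmHg.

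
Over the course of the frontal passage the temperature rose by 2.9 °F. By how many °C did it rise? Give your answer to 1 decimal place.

1.6 °C

For a temperature change the 32° offset cancels: Δ°C = 2.9 × 0.5556 = 1.6 °C.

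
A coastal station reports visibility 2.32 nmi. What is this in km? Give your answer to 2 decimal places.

4.30 km

1 nmi = 1.852 km, so 2.32 × 1.852 = 4.30 km.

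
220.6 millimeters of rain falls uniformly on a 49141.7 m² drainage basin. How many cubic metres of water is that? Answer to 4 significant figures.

10840 cubic metres

1 mm over 1 m² is 1 L, so volume = 220.6 × 49141.7 = 10840659 L = 10840 m³.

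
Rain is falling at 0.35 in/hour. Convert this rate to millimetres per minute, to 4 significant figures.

0.35 in/hour × 25.4 mm/in × 0.0166667 hour/minute = 0.1482 mm/minute.

0.1482 mm/minute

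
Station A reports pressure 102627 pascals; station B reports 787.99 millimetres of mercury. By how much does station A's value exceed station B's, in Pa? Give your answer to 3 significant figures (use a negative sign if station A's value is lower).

station B: 787.99 mmHg = 105056.71 Pa.
Difference: 102627.00 − 105056.71 = -2430 Pa.

-2430 Pa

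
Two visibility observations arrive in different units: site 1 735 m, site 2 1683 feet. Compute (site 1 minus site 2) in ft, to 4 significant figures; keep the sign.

site 1: 735 m = 2411.417 ft.
Difference: 2411.417 − 1683.000 = 728.4 ft.

728.4 ft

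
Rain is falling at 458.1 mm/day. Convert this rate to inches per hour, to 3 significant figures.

458.1 mm/day × 0.0393701 in/mm × 0.0416667 day/hour = 0.751 in/hour.

0.751 in/hour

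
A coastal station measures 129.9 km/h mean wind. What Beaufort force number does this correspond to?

129.9 km/h = 36.1 m/s, which is Beaufort 12 (hurricane force, ≥32.7 m/s).

Beaufort force 12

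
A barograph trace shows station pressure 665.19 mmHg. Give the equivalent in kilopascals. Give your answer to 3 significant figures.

1 mmHg = 0.133322 kPa, so 665.19 × 0.133322 = 88.7 kPa.

88.7 kPa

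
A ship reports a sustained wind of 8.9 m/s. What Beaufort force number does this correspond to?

8.9 m/s lies in the Beaufort 5 band (fresh breeze, 8.0–10.7 m/s).

Beaufort force 5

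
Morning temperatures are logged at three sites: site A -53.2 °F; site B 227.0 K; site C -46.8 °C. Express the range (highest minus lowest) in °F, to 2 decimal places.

2.13 °F

site A: -53.2 °F = -47.333 °C.
site B: 227.0 K = -46.150 °C.
Spread: (-46.150) − (-47.333) = 1.183 °C = 2.13 °F.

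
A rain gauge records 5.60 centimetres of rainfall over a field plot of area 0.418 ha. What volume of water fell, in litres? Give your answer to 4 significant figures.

234100 litres

Depth: 5.60 cm × 10 = 56 mm.
Area: 0.418 ha = 4180 m².
1 mm over 1 m² is 1 L, so volume = 56 × 4180 = 234080 L ≈ 234100 L.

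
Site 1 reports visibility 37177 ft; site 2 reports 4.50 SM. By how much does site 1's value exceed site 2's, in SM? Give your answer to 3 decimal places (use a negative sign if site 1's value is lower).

2.541 SM

site 1: 37177 ft = 7.04110 SM.
Difference: 7.04110 − 4.50000 = 2.541 SM.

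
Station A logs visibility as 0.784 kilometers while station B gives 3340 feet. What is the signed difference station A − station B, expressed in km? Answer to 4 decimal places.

station B: 3340 ft = 1.018032 km.
Difference: 0.784000 − 1.018032 = -0.2340 km.

-0.2340 km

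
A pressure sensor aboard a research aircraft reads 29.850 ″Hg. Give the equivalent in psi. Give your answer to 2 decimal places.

14.66 psi

1 inHg = 0.491154 psi, so 29.850 × 0.491154 = 14.66 psi.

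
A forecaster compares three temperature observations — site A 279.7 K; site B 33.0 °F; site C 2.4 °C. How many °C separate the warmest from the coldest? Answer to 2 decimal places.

5.99 °C

site A: 279.7 K = 6.550 °C.
site B: 33.0 °F = 0.556 °C.
Spread: 6.550 − 0.556 = 5.994 °C.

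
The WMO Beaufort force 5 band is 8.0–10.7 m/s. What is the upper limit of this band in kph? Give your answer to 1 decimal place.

38.5 km/h

8.0–10.7 m/s × 3.6 = 28.8–38.5 km/h.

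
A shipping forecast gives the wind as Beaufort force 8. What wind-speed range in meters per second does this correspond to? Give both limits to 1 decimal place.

17.2 to 20.7 m/s

Beaufort 8 (gale) spans 17.2–20.7 m/s.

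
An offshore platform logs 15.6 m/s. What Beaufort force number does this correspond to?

Beaufort force 7

15.6 m/s lies in the Beaufort 7 band (near gale, 13.9–17.1 m/s).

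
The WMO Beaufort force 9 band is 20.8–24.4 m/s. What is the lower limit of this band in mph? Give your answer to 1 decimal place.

20.8–24.4 m/s × 2.237 = 46.5–54.6 mph.

46.5 mph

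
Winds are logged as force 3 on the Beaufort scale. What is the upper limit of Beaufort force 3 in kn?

10 kt

Beaufort 3 (gentle breeze) spans 7–10 knots.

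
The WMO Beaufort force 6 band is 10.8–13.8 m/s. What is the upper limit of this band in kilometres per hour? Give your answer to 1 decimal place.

49.7 km/h

10.8–13.8 m/s × 3.6 = 38.9–49.7 km/h.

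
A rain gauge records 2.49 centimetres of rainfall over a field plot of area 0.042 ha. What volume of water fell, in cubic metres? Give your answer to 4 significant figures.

Depth: 2.49 cm × 10 = 24.9 mm.
Area: 0.042 ha = 420 m².
1 mm over 1 m² is 1 L, so volume = 24.9 × 420 = 10458 L = 10.46 m³.

10.46 cubic metres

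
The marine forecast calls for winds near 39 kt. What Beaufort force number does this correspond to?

Beaufort force 8

39 kt lies in the Beaufort 8 band (gale, 34–40 kt).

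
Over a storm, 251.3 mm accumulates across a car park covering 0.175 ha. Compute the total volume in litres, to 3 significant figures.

440000 litres

Area: 0.175 ha = 1750 m².
1 mm over 1 m² is 1 L, so volume = 251.3 × 1750 = 439775 L ≈ 440000 L.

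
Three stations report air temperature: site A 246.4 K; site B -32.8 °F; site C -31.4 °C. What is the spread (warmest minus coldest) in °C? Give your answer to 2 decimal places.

site A: 246.4 K = -26.750 °C.
site B: -32.8 °F = -36.000 °C.
Spread: (-26.750) − (-36.000) = 9.250 °C.

9.25 °C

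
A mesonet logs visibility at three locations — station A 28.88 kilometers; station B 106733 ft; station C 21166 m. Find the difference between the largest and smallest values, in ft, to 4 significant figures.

37290 ft

station A: 28.88 km = 94750.66 ft.
station C: 21166 m = 69442.26 ft.
Spread: 106733.00 − 69442.26 = 37290 ft.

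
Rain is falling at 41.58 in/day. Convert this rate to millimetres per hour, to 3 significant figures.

41.58 in/day × 25.4 mm/in × 0.0416667 day/hour = 44.0 mm/hour.

44.0 mm/hour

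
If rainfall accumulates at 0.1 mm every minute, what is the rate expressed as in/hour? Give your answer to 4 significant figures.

0.1 mm/minute × 0.0393701 in/mm × 60 minute/hour = 0.2362 in/hour.

0.2362 in/hour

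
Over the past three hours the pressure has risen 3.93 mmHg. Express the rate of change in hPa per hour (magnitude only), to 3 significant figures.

3.93 mmHg / 3 h × 1.33322 hPa/mmHg = 1.75 hPa/h.

1.75 hPa per hour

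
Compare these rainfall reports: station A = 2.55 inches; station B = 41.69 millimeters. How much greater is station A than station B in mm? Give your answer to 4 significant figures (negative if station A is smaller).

23.08 mm

station A: 2.55 in = 64.7700 mm.
Difference: 64.7700 − 41.6900 = 23.08 mm.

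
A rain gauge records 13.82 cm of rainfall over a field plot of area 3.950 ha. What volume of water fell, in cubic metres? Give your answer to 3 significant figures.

Depth: 13.82 cm × 10 = 138.2 mm.
Area: 3.950 ha = 39500 m².
1 mm over 1 m² is 1 L, so volume = 138.2 × 39500 = 5458900 L = 5460 m³.

5460 cubic metres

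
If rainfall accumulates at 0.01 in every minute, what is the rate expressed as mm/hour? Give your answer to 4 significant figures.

15.24 mm/hour

0.01 in/minute × 25.4 mm/in × 60 minute/hour = 15.24 mm/hour.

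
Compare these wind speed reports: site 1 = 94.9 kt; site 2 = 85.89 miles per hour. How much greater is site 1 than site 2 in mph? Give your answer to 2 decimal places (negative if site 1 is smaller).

23.32 mph

site 1: 94.9 kt = 109.2090 mph.
Difference: 109.2090 − 85.8900 = 23.32 mph.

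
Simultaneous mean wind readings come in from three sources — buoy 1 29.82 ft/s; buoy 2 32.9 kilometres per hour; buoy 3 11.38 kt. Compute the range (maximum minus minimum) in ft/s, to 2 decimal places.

buoy 2: 32.9 km/h = 29.9832 ft/s.
buoy 3: 11.38 kt = 19.2073 ft/s.
Spread: 29.9832 − 19.2073 = 10.78 ft/s.

10.78 ft/s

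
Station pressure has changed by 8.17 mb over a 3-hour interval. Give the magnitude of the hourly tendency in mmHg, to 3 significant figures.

8.17 mb / 3 h × 0.750062 mmHg/mb = 2.04 mmHg/h.

2.04 mmHg per hour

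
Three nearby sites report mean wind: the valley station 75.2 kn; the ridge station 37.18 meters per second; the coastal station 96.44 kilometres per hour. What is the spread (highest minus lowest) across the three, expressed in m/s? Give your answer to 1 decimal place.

11.9 m/s

the valley station: 75.2 kt = 38.686 m/s.
the coastal station: 96.44 km/h = 26.789 m/s.
Spread: 38.686 − 26.789 = 11.9 m/s.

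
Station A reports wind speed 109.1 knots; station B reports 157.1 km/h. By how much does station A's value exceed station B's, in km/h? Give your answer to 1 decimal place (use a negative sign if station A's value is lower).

45.0 km/h

station A: 109.1 kt = 202.053 km/h.
Difference: 202.053 − 157.100 = 45.0 km/h.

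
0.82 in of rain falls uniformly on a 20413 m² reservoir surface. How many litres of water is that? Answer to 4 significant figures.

Depth: 0.82 in × 25.4 = 20.828 mm.
1 mm over 1 m² is 1 L, so volume = 20.828 × 20413 = 425161.96 L ≈ 425200 L.

425200 litres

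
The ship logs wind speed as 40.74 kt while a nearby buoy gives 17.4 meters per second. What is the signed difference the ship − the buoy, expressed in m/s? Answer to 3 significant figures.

the ship: 40.74 kt = 20.9585 m/s.
Difference: 20.9585 − 17.4000 = 3.56 m/s.

3.56 m/s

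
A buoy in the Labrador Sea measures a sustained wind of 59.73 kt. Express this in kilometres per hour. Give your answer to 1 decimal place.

1 kt = 1.852 km/h, so 59.73 × 1.852 = 110.6 km/h.

110.6 km/h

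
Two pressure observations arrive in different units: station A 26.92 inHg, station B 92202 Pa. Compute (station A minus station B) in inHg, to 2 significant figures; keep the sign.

-0.31 inHg

station B: 92202 Pa = 27.2272 inHg.
Difference: 26.9200 − 27.2272 = -0.31 inHg.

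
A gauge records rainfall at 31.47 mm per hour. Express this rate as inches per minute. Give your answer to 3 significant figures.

31.47 mm/hour × 0.0393701 in/mm × 0.0166667 hour/minute = 0.0206 in/minute.

0.0206 in/minute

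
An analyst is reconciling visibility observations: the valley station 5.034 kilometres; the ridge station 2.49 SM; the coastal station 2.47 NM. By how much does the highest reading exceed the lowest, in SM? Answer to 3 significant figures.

the valley station: 5.034 km = 3.12798 SM.
the coastal station: 2.47 nmi = 2.84243 SM.
Spread: 3.12798 − 2.49000 = 0.638 SM.

0.638 SM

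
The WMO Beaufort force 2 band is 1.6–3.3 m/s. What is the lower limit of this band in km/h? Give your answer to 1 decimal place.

5.8 km/h

1.6–3.3 m/s × 3.6 = 5.8–11.9 km/h.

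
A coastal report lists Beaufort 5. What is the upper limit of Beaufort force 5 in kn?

Beaufort 5 (fresh breeze) spans 17–21 knots.

21 kt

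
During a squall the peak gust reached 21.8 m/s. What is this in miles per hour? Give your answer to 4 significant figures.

48.77 mph

1 m/s = 2.23694 mph, so 21.8 × 2.23694 = 48.77 mph.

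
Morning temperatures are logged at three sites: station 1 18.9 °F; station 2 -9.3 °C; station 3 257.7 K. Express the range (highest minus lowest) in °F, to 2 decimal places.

station 1: 18.9 °F = -7.278 °C.
station 3: 257.7 K = -15.450 °C.
Spread: (-7.278) − (-15.450) = 8.172 °C = 14.71 °F.

14.71 °F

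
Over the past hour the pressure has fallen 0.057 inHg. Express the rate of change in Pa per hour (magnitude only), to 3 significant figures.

193 Pa per hour

0.057 inHg / 1 h × 3386.39 Pa/inHg = 193 Pa/h.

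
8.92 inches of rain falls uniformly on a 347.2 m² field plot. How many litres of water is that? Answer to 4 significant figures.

78660 litres

Depth: 8.92 in × 25.4 = 226.568 mm.
1 mm over 1 m² is 1 L, so volume = 226.568 × 347.2 = 78664.41 L ≈ 78660 L.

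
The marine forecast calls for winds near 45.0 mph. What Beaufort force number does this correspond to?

Beaufort force 8

45.0 mph = 20.1 m/s, which is Beaufort 8 (gale, 17.2–20.7 m/s).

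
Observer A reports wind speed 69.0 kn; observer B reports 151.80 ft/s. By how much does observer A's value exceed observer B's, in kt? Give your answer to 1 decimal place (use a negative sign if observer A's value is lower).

-20.9 kt

observer B: 151.80 ft/s = 89.939 kt.
Difference: 69.000 − 89.939 = -20.9 kt.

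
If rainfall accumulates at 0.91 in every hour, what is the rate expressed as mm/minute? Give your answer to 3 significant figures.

0.385 mm/minute

0.91 in/hour × 25.4 mm/in × 0.0166667 hour/minute = 0.385 mm/minute.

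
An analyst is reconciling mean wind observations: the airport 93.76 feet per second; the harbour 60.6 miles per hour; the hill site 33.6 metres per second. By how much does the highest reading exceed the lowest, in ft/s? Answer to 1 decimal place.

the harbour: 60.6 mph = 88.880 ft/s.
the hill site: 33.6 m/s = 110.236 ft/s.
Spread: 110.236 − 88.880 = 21.4 ft/s.

21.4 ft/s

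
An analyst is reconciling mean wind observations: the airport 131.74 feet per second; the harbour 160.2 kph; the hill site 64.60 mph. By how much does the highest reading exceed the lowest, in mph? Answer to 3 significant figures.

34.9 mph

the airport: 131.74 ft/s = 89.823 mph.
the harbour: 160.2 km/h = 99.544 mph.
Spread: 99.544 − 64.600 = 34.9 mph.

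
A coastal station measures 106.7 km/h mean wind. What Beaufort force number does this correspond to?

106.7 km/h = 29.6 m/s, which is Beaufort 11 (violent storm, 28.5–32.6 m/s).

Beaufort force 11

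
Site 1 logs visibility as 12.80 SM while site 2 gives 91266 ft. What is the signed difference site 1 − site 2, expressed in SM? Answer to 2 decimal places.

-4.49 SM

site 2: 91266 ft = 17.2852 SM.
Difference: 12.8000 − 17.2852 = -4.49 SM.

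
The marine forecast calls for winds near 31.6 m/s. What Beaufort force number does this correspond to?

Beaufort force 11

31.6 m/s lies in the Beaufort 11 band (violent storm, 28.5–32.6 m/s).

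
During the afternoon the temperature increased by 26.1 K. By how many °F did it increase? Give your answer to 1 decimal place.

Converting a difference, only the 9/5 scale factor applies: Δ°F = 26.1 × 1.8 = 47.0 °F.

47.0 °F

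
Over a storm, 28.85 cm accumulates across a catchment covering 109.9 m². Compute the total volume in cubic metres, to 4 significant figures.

Depth: 28.85 cm × 10 = 288.5 mm.
1 mm over 1 m² is 1 L, so volume = 288.5 × 109.9 = 31706.15 L = 31.71 m³.

31.71 cubic metres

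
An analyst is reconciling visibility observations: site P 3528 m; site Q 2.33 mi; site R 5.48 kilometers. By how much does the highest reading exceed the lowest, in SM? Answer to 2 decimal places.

site P: 3528 m = 2.1922 SM.
site R: 5.48 km = 3.4051 SM.
Spread: 3.4051 − 2.1922 = 1.21 SM.

1.21 SM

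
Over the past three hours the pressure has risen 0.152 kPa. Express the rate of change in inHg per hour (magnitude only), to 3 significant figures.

0.152 kPa / 3 h × 0.2953 inHg/kPa = 0.0150 inHg/h.

0.0150 inHg per hour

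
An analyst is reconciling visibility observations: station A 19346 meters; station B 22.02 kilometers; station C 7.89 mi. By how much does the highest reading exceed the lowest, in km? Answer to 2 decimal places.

9.32 km

station A: 19346 m = 19.3460 km.
station C: 7.89 SM = 12.6977 km.
Spread: 22.0200 − 12.6977 = 9.32 km.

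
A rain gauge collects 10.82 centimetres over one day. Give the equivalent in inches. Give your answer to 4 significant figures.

1 cm = 0.393701 in, so 10.82 × 0.393701 = 4.260 in.

4.260 in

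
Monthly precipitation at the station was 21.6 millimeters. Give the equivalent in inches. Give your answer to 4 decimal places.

0.8504 in

1 mm = 0.0393701 in, so 21.6 × 0.0393701 = 0.8504 in.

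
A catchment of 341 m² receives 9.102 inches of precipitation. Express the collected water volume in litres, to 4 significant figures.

Depth: 9.102 in × 25.4 = 231.1908 mm.
1 mm over 1 m² is 1 L, so volume = 231.1908 × 341 = 78836.063 L ≈ 78840 L.

78840 litres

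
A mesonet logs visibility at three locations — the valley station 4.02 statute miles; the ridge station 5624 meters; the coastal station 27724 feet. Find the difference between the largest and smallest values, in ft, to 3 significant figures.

9270 ft

the valley station: 4.02 SM = 21225.60 ft.
the ridge station: 5624 m = 18451.44 ft.
Spread: 27724.00 − 18451.44 = 9270 ft.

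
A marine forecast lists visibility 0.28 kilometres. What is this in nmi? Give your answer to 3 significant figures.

0.151 nmi

1 km = 0.539957 nmi, so 0.28 × 0.539957 = 0.151 nmi.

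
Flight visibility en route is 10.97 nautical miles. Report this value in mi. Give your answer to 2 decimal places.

1 nmi = 1.15078 SM, so 10.97 × 1.15078 = 12.62 SM.

12.62 SM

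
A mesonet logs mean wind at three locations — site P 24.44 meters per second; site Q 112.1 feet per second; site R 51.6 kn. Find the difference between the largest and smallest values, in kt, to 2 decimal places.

site P: 24.44 m/s = 47.5076 kt.
site Q: 112.1 ft/s = 66.4174 kt.
Spread: 66.4174 − 47.5076 = 18.91 kt.

18.91 kt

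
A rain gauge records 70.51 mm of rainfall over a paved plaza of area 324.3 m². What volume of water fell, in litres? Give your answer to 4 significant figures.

22870 litres

1 mm over 1 m² is 1 L, so volume = 70.51 × 324.3 = 22866.393 L ≈ 22870 L.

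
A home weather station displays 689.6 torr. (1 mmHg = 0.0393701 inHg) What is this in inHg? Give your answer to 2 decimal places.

27.15 inHg

1 mmHg = 0.0393701 inHg, so 689.6 × 0.0393701 = 27.15 inHg.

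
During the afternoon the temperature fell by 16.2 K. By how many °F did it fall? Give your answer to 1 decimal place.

29.2 °F

A change of 1 °C equals a change of 1.8 °F: Δ°F = 16.2 × 1.8 = 29.2 °F.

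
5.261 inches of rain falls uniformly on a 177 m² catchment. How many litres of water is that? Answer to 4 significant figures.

Depth: 5.261 in × 25.4 = 133.6294 mm.
1 mm over 1 m² is 1 L, so volume = 133.6294 × 177 = 23652.404 L ≈ 23650 L.

23650 litres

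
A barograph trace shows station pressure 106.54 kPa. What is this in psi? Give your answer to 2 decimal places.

15.45 psi

1 kPa = 0.145038 psi, so 106.54 × 0.145038 = 15.45 psi.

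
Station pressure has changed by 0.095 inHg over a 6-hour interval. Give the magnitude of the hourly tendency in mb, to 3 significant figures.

0.095 inHg / 6 h × 33.8639 mb/inHg = 0.536 mb/h.

0.536 mb per hour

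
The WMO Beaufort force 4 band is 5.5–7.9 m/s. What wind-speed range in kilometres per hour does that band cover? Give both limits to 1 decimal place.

5.5–7.9 m/s × 3.6 = 19.8–28.4 km/h.

19.8 to 28.4 km/h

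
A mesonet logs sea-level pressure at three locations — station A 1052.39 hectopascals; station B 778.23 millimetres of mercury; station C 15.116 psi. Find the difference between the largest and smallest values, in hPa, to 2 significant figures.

station B: 778.23 mmHg = 1037.55 hPa.
station C: 15.116 psi = 1042.21 hPa.
Spread: 1052.39 − 1037.55 = 15 hPa.

15 hPa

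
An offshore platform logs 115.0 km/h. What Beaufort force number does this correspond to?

115.0 km/h = 31.9 m/s, which is Beaufort 11 (violent storm, 28.5–32.6 m/s).

Beaufort force 11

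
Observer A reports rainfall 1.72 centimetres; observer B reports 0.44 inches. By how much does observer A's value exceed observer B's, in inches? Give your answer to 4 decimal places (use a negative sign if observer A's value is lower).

observer A: 1.72 cm = 0.677165 in.
Difference: 0.677165 − 0.440000 = 0.2372 in.

0.2372 in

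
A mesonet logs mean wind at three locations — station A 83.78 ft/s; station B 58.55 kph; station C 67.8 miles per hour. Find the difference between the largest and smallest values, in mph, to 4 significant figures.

station A: 83.78 ft/s = 57.1227 mph.
station B: 58.55 km/h = 36.3813 mph.
Spread: 67.8000 − 36.3813 = 31.42 mph.

31.42 mph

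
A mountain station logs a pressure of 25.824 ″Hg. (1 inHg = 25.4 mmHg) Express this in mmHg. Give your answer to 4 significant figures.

1 inHg = 25.4 mmHg, so 25.824 × 25.4 = 655.9 mmHg.

655.9 mmHg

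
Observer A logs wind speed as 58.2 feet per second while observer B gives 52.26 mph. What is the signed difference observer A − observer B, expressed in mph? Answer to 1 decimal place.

observer A: 58.2 ft/s = 39.682 mph.
Difference: 39.682 − 52.260 = -12.6 mph.

-12.6 mph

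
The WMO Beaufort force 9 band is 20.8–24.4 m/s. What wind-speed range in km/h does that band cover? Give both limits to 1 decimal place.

74.9 to 87.8 km/h

20.8–24.4 m/s × 3.6 = 74.9–87.8 km/h.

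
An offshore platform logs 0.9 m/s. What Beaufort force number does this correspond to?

Beaufort force 1

0.9 m/s lies in the Beaufort 1 band (light air, 0.3–1.5 m/s).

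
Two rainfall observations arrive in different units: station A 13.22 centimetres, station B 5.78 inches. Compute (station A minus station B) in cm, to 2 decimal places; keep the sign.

-1.46 cm

station B: 5.78 in = 14.6812 cm.
Difference: 13.2200 − 14.6812 = -1.46 cm.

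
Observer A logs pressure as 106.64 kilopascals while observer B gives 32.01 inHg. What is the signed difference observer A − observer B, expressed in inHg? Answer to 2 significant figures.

-0.52 inHg

observer A: 106.64 kPa = 31.4908 inHg.
Difference: 31.4908 − 32.0100 = -0.52 inHg.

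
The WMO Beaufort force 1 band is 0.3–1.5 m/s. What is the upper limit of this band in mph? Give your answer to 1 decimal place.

0.3–1.5 m/s × 2.237 = 0.7–3.4 mph.

3.4 mph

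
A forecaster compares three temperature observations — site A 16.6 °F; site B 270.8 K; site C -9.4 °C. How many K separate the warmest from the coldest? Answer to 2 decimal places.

site A: 16.6 °F = -8.556 °C.
site B: 270.8 K = -2.350 °C.
Spread: (-2.350) − (-9.400) = 7.050 °C.

7.05 K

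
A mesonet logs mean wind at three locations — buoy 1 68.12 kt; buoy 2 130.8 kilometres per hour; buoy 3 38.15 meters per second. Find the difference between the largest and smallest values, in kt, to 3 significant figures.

buoy 2: 130.8 km/h = 70.6263 kt.
buoy 3: 38.15 m/s = 74.1577 kt.
Spread: 74.1577 − 68.1200 = 6.04 kt.

6.04 kt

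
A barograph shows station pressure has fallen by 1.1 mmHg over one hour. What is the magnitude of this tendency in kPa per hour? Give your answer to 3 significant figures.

1.1 mmHg / 1 h × 0.133322 kPa/mmHg = 0.147 kPa/h.

0.147 kPa per hour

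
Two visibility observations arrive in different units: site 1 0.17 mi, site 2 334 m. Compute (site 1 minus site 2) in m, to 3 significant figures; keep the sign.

site 1: 0.17 SM = 273.588 m.
Difference: 273.588 − 334.000 = -60.4 m.

-60.4 m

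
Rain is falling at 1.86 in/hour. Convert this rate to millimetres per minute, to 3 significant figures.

1.86 in/hour × 25.4 mm/in × 0.0166667 hour/minute = 0.787 mm/minute.

0.787 mm/minute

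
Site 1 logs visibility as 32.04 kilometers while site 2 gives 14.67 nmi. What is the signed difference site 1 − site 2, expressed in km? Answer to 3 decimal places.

site 2: 14.67 nmi = 27.16884 km.
Difference: 32.04000 − 27.16884 = 4.871 km.

4.871 km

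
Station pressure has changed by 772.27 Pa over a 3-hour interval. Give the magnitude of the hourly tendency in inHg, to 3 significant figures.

772.27 Pa / 3 h × 0.0002953 inHg/Pa = 0.0760 inHg/h.

0.0760 inHg per hour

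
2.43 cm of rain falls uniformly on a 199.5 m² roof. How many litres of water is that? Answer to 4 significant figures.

4848 litres

Depth: 2.43 cm × 10 = 24.3 mm.
1 mm over 1 m² is 1 L, so volume = 24.3 × 199.5 = 4847.85 L ≈ 4848 L.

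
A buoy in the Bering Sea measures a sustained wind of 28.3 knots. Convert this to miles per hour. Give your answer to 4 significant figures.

1 kt = 1.15078 mph, so 28.3 × 1.15078 = 32.57 mph.

32.57 mph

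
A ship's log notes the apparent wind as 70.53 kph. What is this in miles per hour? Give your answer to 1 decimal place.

43.8 mph

1 km/h = 0.621371 mph, so 70.53 × 0.621371 = 43.8 mph.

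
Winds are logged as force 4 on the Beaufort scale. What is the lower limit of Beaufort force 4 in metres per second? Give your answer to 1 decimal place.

Beaufort 4 (moderate breeze) spans 5.5–7.9 m/s.

5.5 m/s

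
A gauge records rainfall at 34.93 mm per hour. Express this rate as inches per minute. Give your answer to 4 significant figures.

0.02292 in/minute

34.93 mm/hour × 0.0393701 in/mm × 0.0166667 hour/minute = 0.02292 in/minute.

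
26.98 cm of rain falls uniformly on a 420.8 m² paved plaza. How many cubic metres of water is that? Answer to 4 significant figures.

113.5 cubic metres

Depth: 26.98 cm × 10 = 269.8 mm.
1 mm over 1 m² is 1 L, so volume = 269.8 × 420.8 = 113531.84 L = 113.5 m³.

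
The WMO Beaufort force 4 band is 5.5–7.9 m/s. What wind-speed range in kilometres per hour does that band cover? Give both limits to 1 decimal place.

5.5–7.9 m/s × 3.6 = 19.8–28.4 km/h.

19.8 to 28.4 km/h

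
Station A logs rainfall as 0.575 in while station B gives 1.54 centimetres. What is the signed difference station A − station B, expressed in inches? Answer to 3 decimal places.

station B: 1.54 cm = 0.60630 in.
Difference: 0.57500 − 0.60630 = -0.031 in.

-0.031 in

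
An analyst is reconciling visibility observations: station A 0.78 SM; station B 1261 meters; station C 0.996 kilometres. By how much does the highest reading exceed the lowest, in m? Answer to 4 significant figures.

265.0 m

station A: 0.78 SM = 1255.288 m.
station C: 0.996 km = 996.000 m.
Spread: 1261.000 − 996.000 = 265.0 m.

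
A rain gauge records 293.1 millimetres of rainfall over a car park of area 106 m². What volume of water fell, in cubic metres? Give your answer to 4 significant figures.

1 mm over 1 m² is 1 L, so volume = 293.1 × 106 = 31068.6 L = 31.07 m³.

31.07 cubic metres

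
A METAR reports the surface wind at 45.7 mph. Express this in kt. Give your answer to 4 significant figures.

1 mph = 0.868976 kt, so 45.7 × 0.868976 = 39.71 kt.

39.71 kt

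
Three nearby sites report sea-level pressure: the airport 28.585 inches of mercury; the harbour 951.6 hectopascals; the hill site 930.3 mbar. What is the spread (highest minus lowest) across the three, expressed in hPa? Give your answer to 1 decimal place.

the airport: 28.585 inHg = 967.999 hPa.
the hill site: 930.3 mb = 930.300 hPa.
Spread: 967.999 − 930.300 = 37.7 hPa.

37.7 hPa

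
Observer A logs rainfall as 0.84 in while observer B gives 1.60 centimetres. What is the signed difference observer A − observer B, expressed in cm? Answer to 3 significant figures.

observer A: 0.84 in = 2.13360 cm.
Difference: 2.13360 − 1.60000 = 0.534 cm.

0.534 cm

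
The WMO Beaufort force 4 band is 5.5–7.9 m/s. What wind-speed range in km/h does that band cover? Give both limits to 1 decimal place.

5.5–7.9 m/s × 3.6 = 19.8–28.4 km/h.

19.8 to 28.4 km/h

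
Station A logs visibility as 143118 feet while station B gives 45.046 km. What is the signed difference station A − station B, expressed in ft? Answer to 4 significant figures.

-4671 ft

station B: 45.046 km = 147788.71 ft.
Difference: 143118.00 − 147788.71 = -4671 ft.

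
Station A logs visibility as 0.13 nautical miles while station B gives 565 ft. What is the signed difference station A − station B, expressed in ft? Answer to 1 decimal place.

station A: 0.13 nmi = 789.895 ft.
Difference: 789.895 − 565.000 = 224.9 ft.

224.9 ft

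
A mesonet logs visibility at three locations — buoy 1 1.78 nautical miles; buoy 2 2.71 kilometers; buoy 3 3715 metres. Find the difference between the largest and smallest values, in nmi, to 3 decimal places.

buoy 2: 2.71 km = 1.46328 nmi.
buoy 3: 3715 m = 2.00594 nmi.
Spread: 2.00594 − 1.46328 = 0.543 nmi.

0.543 nmi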